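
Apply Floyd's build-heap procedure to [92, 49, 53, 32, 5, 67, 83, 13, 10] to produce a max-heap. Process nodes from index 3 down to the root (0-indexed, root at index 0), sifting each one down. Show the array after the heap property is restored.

sift down from index 3: already satisfies heap property
sift down from index 2:
  53 vs larger child 83 at index 6, swap → [92, 49, 83, 32, 5, 67, 53, 13, 10]
sift down from index 1: already satisfies heap property
sift down from index 0: already satisfies heap property

[92, 49, 83, 32, 5, 67, 53, 13, 10]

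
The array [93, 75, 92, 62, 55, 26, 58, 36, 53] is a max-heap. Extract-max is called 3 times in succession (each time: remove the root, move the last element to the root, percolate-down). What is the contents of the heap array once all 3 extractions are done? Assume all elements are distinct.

extract-max #1 returns 93:
  remove root 93; move last element 53 to root → [53, 75, 92, 62, 55, 26, 58, 36]
  53 vs larger child 92 at index 2, swap → [92, 75, 53, 62, 55, 26, 58, 36]
  53 vs larger child 58 at index 6, swap → [92, 75, 58, 62, 55, 26, 53, 36]
extract-max #2 returns 92:
  remove root 92; move last element 36 to root → [36, 75, 58, 62, 55, 26, 53]
  36 vs larger child 75 at index 1, swap → [75, 36, 58, 62, 55, 26, 53]
  36 vs larger child 62 at index 3, swap → [75, 62, 58, 36, 55, 26, 53]
extract-max #3 returns 75:
  remove root 75; move last element 53 to root → [53, 62, 58, 36, 55, 26]
  53 vs larger child 62 at index 1, swap → [62, 53, 58, 36, 55, 26]
  53 vs larger child 55 at index 4, swap → [62, 55, 58, 36, 53, 26]

[62, 55, 58, 36, 53, 26]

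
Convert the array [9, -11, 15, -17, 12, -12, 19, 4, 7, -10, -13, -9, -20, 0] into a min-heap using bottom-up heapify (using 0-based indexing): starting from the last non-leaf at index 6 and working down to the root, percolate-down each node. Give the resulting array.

sift down from index 6:
  19 vs only child 0 at index 13, swap → [9, -11, 15, -17, 12, -12, 0, 4, 7, -10, -13, -9, -20, 19]
sift down from index 5:
  -12 vs smaller child -20 at index 12, swap → [9, -11, 15, -17, 12, -20, 0, 4, 7, -10, -13, -9, -12, 19]
sift down from index 4:
  12 vs smaller child -13 at index 10, swap → [9, -11, 15, -17, -13, -20, 0, 4, 7, -10, 12, -9, -12, 19]
sift down from index 3: already satisfies heap property
sift down from index 2:
  15 vs smaller child -20 at index 5, swap → [9, -11, -20, -17, -13, 15, 0, 4, 7, -10, 12, -9, -12, 19]
  15 vs smaller child -12 at index 12, swap → [9, -11, -20, -17, -13, -12, 0, 4, 7, -10, 12, -9, 15, 19]
sift down from index 1:
  -11 vs smaller child -17 at index 3, swap → [9, -17, -20, -11, -13, -12, 0, 4, 7, -10, 12, -9, 15, 19]
sift down from index 0:
  9 vs smaller child -20 at index 2, swap → [-20, -17, 9, -11, -13, -12, 0, 4, 7, -10, 12, -9, 15, 19]
  9 vs smaller child -12 at index 5, swap → [-20, -17, -12, -11, -13, 9, 0, 4, 7, -10, 12, -9, 15, 19]
  9 vs smaller child -9 at index 11, swap → [-20, -17, -12, -11, -13, -9, 0, 4, 7, -10, 12, 9, 15, 19]

[-20, -17, -12, -11, -13, -9, 0, 4, 7, -10, 12, 9, 15, 19]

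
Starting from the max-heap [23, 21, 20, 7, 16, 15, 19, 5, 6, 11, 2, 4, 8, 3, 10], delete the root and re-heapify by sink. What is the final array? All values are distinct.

[21, 16, 20, 7, 11, 15, 19, 5, 6, 10, 2, 4, 8, 3]

remove root 23; move last element 10 to root → [10, 21, 20, 7, 16, 15, 19, 5, 6, 11, 2, 4, 8, 3]
10 vs larger child 21 at index 1, swap → [21, 10, 20, 7, 16, 15, 19, 5, 6, 11, 2, 4, 8, 3]
10 vs larger child 16 at index 4, swap → [21, 16, 20, 7, 10, 15, 19, 5, 6, 11, 2, 4, 8, 3]
10 vs larger child 11 at index 9, swap → [21, 16, 20, 7, 11, 15, 19, 5, 6, 10, 2, 4, 8, 3]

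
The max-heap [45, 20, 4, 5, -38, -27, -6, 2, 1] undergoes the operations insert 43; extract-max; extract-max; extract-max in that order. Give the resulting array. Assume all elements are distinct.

[5, 2, 4, 1, -38, -27, -6]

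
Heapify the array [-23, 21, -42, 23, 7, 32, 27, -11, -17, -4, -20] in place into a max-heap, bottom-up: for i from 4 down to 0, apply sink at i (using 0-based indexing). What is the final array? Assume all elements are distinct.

sift down from index 4: already satisfies heap property
sift down from index 3: already satisfies heap property
sift down from index 2:
  -42 vs larger child 32 at index 5, swap → [-23, 21, 32, 23, 7, -42, 27, -11, -17, -4, -20]
sift down from index 1:
  21 vs larger child 23 at index 3, swap → [-23, 23, 32, 21, 7, -42, 27, -11, -17, -4, -20]
sift down from index 0:
  -23 vs larger child 32 at index 2, swap → [32, 23, -23, 21, 7, -42, 27, -11, -17, -4, -20]
  -23 vs larger child 27 at index 6, swap → [32, 23, 27, 21, 7, -42, -23, -11, -17, -4, -20]

[32, 23, 27, 21, 7, -42, -23, -11, -17, -4, -20]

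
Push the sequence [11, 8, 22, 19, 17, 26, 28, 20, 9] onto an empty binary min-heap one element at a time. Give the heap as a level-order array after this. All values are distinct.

Insert 11:
  append 11 at index 0 → [11] (no swap needed)
Insert 8:
  append 8 at index 1 → [11, 8]
  8 < parent 11 at index 0, swap → [8, 11]
Insert 22:
  append 22 at index 2 → [8, 11, 22] (no swap needed)
Insert 19:
  append 19 at index 3 → [8, 11, 22, 19] (no swap needed)
Insert 17:
  append 17 at index 4 → [8, 11, 22, 19, 17] (no swap needed)
Insert 26:
  append 26 at index 5 → [8, 11, 22, 19, 17, 26] (no swap needed)
Insert 28:
  append 28 at index 6 → [8, 11, 22, 19, 17, 26, 28] (no swap needed)
Insert 20:
  append 20 at index 7 → [8, 11, 22, 19, 17, 26, 28, 20] (no swap needed)
Insert 9:
  append 9 at index 8 → [8, 11, 22, 19, 17, 26, 28, 20, 9]
  9 < parent 19 at index 3, swap → [8, 11, 22, 9, 17, 26, 28, 20, 19]
  9 < parent 11 at index 1, swap → [8, 9, 22, 11, 17, 26, 28, 20, 19]

[8, 9, 22, 11, 17, 26, 28, 20, 19]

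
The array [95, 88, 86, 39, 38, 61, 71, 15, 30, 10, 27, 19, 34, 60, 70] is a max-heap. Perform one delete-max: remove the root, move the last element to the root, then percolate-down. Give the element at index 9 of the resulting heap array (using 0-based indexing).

remove root 95; move last element 70 to root → [70, 88, 86, 39, 38, 61, 71, 15, 30, 10, 27, 19, 34, 60]
70 vs larger child 88 at index 1, swap → [88, 70, 86, 39, 38, 61, 71, 15, 30, 10, 27, 19, 34, 60]
resulting array: [88, 70, 86, 39, 38, 61, 71, 15, 30, 10, 27, 19, 34, 60]

10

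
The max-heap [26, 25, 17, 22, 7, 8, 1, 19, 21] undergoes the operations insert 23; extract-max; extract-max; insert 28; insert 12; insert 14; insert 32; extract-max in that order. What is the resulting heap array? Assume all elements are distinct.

insert 23:
  append 23 at index 9 → [26, 25, 17, 22, 7, 8, 1, 19, 21, 23]
  23 > parent 7 at index 4, swap → [26, 25, 17, 22, 23, 8, 1, 19, 21, 7]
extract-max → returns 26:
  remove root 26; move last element 7 to root → [7, 25, 17, 22, 23, 8, 1, 19, 21]
  7 vs larger child 25 at index 1, swap → [25, 7, 17, 22, 23, 8, 1, 19, 21]
  7 vs larger child 23 at index 4, swap → [25, 23, 17, 22, 7, 8, 1, 19, 21]
extract-max → returns 25:
  remove root 25; move last element 21 to root → [21, 23, 17, 22, 7, 8, 1, 19]
  21 vs larger child 23 at index 1, swap → [23, 21, 17, 22, 7, 8, 1, 19]
  21 vs larger child 22 at index 3, swap → [23, 22, 17, 21, 7, 8, 1, 19]
insert 28:
  append 28 at index 8 → [23, 22, 17, 21, 7, 8, 1, 19, 28]
  28 > parent 21 at index 3, swap → [23, 22, 17, 28, 7, 8, 1, 19, 21]
  28 > parent 22 at index 1, swap → [23, 28, 17, 22, 7, 8, 1, 19, 21]
  28 > parent 23 at index 0, swap → [28, 23, 17, 22, 7, 8, 1, 19, 21]
insert 12:
  append 12 at index 9 → [28, 23, 17, 22, 7, 8, 1, 19, 21, 12]
  12 > parent 7 at index 4, swap → [28, 23, 17, 22, 12, 8, 1, 19, 21, 7]
insert 14:
  append 14 at index 10 → [28, 23, 17, 22, 12, 8, 1, 19, 21, 7, 14]
  14 > parent 12 at index 4, swap → [28, 23, 17, 22, 14, 8, 1, 19, 21, 7, 12]
insert 32:
  append 32 at index 11 → [28, 23, 17, 22, 14, 8, 1, 19, 21, 7, 12, 32]
  32 > parent 8 at index 5, swap → [28, 23, 17, 22, 14, 32, 1, 19, 21, 7, 12, 8]
  32 > parent 17 at index 2, swap → [28, 23, 32, 22, 14, 17, 1, 19, 21, 7, 12, 8]
  32 > parent 28 at index 0, swap → [32, 23, 28, 22, 14, 17, 1, 19, 21, 7, 12, 8]
extract-max → returns 32:
  remove root 32; move last element 8 to root → [8, 23, 28, 22, 14, 17, 1, 19, 21, 7, 12]
  8 vs larger child 28 at index 2, swap → [28, 23, 8, 22, 14, 17, 1, 19, 21, 7, 12]
  8 vs larger child 17 at index 5, swap → [28, 23, 17, 22, 14, 8, 1, 19, 21, 7, 12]

[28, 23, 17, 22, 14, 8, 1, 19, 21, 7, 12]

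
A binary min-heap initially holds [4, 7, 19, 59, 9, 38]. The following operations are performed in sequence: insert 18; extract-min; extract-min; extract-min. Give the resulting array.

[18, 19, 38, 59]

insert 18:
  append 18 at index 6 → [4, 7, 19, 59, 9, 38, 18]
  18 < parent 19 at index 2, swap → [4, 7, 18, 59, 9, 38, 19]
extract-min → returns 4:
  remove root 4; move last element 19 to root → [19, 7, 18, 59, 9, 38]
  19 vs smaller child 7 at index 1, swap → [7, 19, 18, 59, 9, 38]
  19 vs smaller child 9 at index 4, swap → [7, 9, 18, 59, 19, 38]
extract-min → returns 7:
  remove root 7; move last element 38 to root → [38, 9, 18, 59, 19]
  38 vs smaller child 9 at index 1, swap → [9, 38, 18, 59, 19]
  38 vs smaller child 19 at index 4, swap → [9, 19, 18, 59, 38]
extract-min → returns 9:
  remove root 9; move last element 38 to root → [38, 19, 18, 59]
  38 vs smaller child 18 at index 2, swap → [18, 19, 38, 59]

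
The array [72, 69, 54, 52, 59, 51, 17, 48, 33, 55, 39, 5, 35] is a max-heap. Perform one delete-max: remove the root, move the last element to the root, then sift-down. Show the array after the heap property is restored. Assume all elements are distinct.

remove root 72; move last element 35 to root → [35, 69, 54, 52, 59, 51, 17, 48, 33, 55, 39, 5]
35 vs larger child 69 at index 1, swap → [69, 35, 54, 52, 59, 51, 17, 48, 33, 55, 39, 5]
35 vs larger child 59 at index 4, swap → [69, 59, 54, 52, 35, 51, 17, 48, 33, 55, 39, 5]
35 vs larger child 55 at index 9, swap → [69, 59, 54, 52, 55, 51, 17, 48, 33, 35, 39, 5]

[69, 59, 54, 52, 55, 51, 17, 48, 33, 35, 39, 5]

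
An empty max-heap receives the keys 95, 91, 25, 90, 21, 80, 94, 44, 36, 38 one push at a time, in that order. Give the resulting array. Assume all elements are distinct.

Insert 95:
  append 95 at index 0 → [95] (no swap needed)
Insert 91:
  append 91 at index 1 → [95, 91] (no swap needed)
Insert 25:
  append 25 at index 2 → [95, 91, 25] (no swap needed)
Insert 90:
  append 90 at index 3 → [95, 91, 25, 90] (no swap needed)
Insert 21:
  append 21 at index 4 → [95, 91, 25, 90, 21] (no swap needed)
Insert 80:
  append 80 at index 5 → [95, 91, 25, 90, 21, 80]
  80 > parent 25 at index 2, swap → [95, 91, 80, 90, 21, 25]
Insert 94:
  append 94 at index 6 → [95, 91, 80, 90, 21, 25, 94]
  94 > parent 80 at index 2, swap → [95, 91, 94, 90, 21, 25, 80]
Insert 44:
  append 44 at index 7 → [95, 91, 94, 90, 21, 25, 80, 44] (no swap needed)
Insert 36:
  append 36 at index 8 → [95, 91, 94, 90, 21, 25, 80, 44, 36] (no swap needed)
Insert 38:
  append 38 at index 9 → [95, 91, 94, 90, 21, 25, 80, 44, 36, 38]
  38 > parent 21 at index 4, swap → [95, 91, 94, 90, 38, 25, 80, 44, 36, 21]

[95, 91, 94, 90, 38, 25, 80, 44, 36, 21]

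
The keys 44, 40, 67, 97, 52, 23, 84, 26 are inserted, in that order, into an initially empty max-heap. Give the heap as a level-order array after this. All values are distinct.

[97, 67, 84, 40, 52, 23, 44, 26]

Insert 44:
  append 44 at index 0 → [44] (no swap needed)
Insert 40:
  append 40 at index 1 → [44, 40] (no swap needed)
Insert 67:
  append 67 at index 2 → [44, 40, 67]
  67 > parent 44 at index 0, swap → [67, 40, 44]
Insert 97:
  append 97 at index 3 → [67, 40, 44, 97]
  97 > parent 40 at index 1, swap → [67, 97, 44, 40]
  97 > parent 67 at index 0, swap → [97, 67, 44, 40]
Insert 52:
  append 52 at index 4 → [97, 67, 44, 40, 52] (no swap needed)
Insert 23:
  append 23 at index 5 → [97, 67, 44, 40, 52, 23] (no swap needed)
Insert 84:
  append 84 at index 6 → [97, 67, 44, 40, 52, 23, 84]
  84 > parent 44 at index 2, swap → [97, 67, 84, 40, 52, 23, 44]
Insert 26:
  append 26 at index 7 → [97, 67, 84, 40, 52, 23, 44, 26] (no swap needed)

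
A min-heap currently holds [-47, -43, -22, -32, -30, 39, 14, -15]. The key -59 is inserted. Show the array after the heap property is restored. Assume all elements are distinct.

append -59 at index 8 → [-47, -43, -22, -32, -30, 39, 14, -15, -59]
-59 < parent -32 at index 3, swap → [-47, -43, -22, -59, -30, 39, 14, -15, -32]
-59 < parent -43 at index 1, swap → [-47, -59, -22, -43, -30, 39, 14, -15, -32]
-59 < parent -47 at index 0, swap → [-59, -47, -22, -43, -30, 39, 14, -15, -32]

[-59, -47, -22, -43, -30, 39, 14, -15, -32]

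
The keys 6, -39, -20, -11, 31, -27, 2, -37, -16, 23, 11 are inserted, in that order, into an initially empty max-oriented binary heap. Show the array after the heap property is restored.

[31, 23, 2, -16, 11, -27, -20, -39, -37, -11, 6]

Insert 6:
  append 6 at index 0 → [6] (no swap needed)
Insert -39:
  append -39 at index 1 → [6, -39] (no swap needed)
Insert -20:
  append -20 at index 2 → [6, -39, -20] (no swap needed)
Insert -11:
  append -11 at index 3 → [6, -39, -20, -11]
  -11 > parent -39 at index 1, swap → [6, -11, -20, -39]
Insert 31:
  append 31 at index 4 → [6, -11, -20, -39, 31]
  31 > parent -11 at index 1, swap → [6, 31, -20, -39, -11]
  31 > parent 6 at index 0, swap → [31, 6, -20, -39, -11]
Insert -27:
  append -27 at index 5 → [31, 6, -20, -39, -11, -27] (no swap needed)
Insert 2:
  append 2 at index 6 → [31, 6, -20, -39, -11, -27, 2]
  2 > parent -20 at index 2, swap → [31, 6, 2, -39, -11, -27, -20]
Insert -37:
  append -37 at index 7 → [31, 6, 2, -39, -11, -27, -20, -37]
  -37 > parent -39 at index 3, swap → [31, 6, 2, -37, -11, -27, -20, -39]
Insert -16:
  append -16 at index 8 → [31, 6, 2, -37, -11, -27, -20, -39, -16]
  -16 > parent -37 at index 3, swap → [31, 6, 2, -16, -11, -27, -20, -39, -37]
Insert 23:
  append 23 at index 9 → [31, 6, 2, -16, -11, -27, -20, -39, -37, 23]
  23 > parent -11 at index 4, swap → [31, 6, 2, -16, 23, -27, -20, -39, -37, -11]
  23 > parent 6 at index 1, swap → [31, 23, 2, -16, 6, -27, -20, -39, -37, -11]
Insert 11:
  append 11 at index 10 → [31, 23, 2, -16, 6, -27, -20, -39, -37, -11, 11]
  11 > parent 6 at index 4, swap → [31, 23, 2, -16, 11, -27, -20, -39, -37, -11, 6]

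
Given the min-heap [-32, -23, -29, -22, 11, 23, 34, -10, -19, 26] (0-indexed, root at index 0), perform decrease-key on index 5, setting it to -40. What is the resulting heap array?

set index 5 from 23 to -40 → [-32, -23, -29, -22, 11, -40, 34, -10, -19, 26]
-40 < parent -29 at index 2, swap → [-32, -23, -40, -22, 11, -29, 34, -10, -19, 26]
-40 < parent -32 at index 0, swap → [-40, -23, -32, -22, 11, -29, 34, -10, -19, 26]

[-40, -23, -32, -22, 11, -29, 34, -10, -19, 26]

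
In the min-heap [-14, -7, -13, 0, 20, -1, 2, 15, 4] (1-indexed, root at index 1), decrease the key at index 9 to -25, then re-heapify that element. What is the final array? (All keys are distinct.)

[-25, -14, -13, -7, 20, -1, 2, 15, 0]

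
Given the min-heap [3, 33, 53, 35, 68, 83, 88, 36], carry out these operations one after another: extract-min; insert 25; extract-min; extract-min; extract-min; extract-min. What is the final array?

extract-min → returns 3:
  remove root 3; move last element 36 to root → [36, 33, 53, 35, 68, 83, 88]
  36 vs smaller child 33 at index 1, swap → [33, 36, 53, 35, 68, 83, 88]
  36 vs smaller child 35 at index 3, swap → [33, 35, 53, 36, 68, 83, 88]
insert 25:
  append 25 at index 7 → [33, 35, 53, 36, 68, 83, 88, 25]
  25 < parent 36 at index 3, swap → [33, 35, 53, 25, 68, 83, 88, 36]
  25 < parent 35 at index 1, swap → [33, 25, 53, 35, 68, 83, 88, 36]
  25 < parent 33 at index 0, swap → [25, 33, 53, 35, 68, 83, 88, 36]
extract-min → returns 25:
  remove root 25; move last element 36 to root → [36, 33, 53, 35, 68, 83, 88]
  36 vs smaller child 33 at index 1, swap → [33, 36, 53, 35, 68, 83, 88]
  36 vs smaller child 35 at index 3, swap → [33, 35, 53, 36, 68, 83, 88]
extract-min → returns 33:
  remove root 33; move last element 88 to root → [88, 35, 53, 36, 68, 83]
  88 vs smaller child 35 at index 1, swap → [35, 88, 53, 36, 68, 83]
  88 vs smaller child 36 at index 3, swap → [35, 36, 53, 88, 68, 83]
extract-min → returns 35:
  remove root 35; move last element 83 to root → [83, 36, 53, 88, 68]
  83 vs smaller child 36 at index 1, swap → [36, 83, 53, 88, 68]
  83 vs smaller child 68 at index 4, swap → [36, 68, 53, 88, 83]
extract-min → returns 36:
  remove root 36; move last element 83 to root → [83, 68, 53, 88]
  83 vs smaller child 53 at index 2, swap → [53, 68, 83, 88]

[53, 68, 83, 88]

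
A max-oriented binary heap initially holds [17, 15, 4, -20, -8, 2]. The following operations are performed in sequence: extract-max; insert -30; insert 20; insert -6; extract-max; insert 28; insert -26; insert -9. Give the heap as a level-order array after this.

[28, 15, 4, 2, -8, -30, -20, -6, -26, -9]

extract-max → returns 17:
  remove root 17; move last element 2 to root → [2, 15, 4, -20, -8]
  2 vs larger child 15 at index 1, swap → [15, 2, 4, -20, -8]
insert -30:
  append -30 at index 5 → [15, 2, 4, -20, -8, -30] (no swap needed)
insert 20:
  append 20 at index 6 → [15, 2, 4, -20, -8, -30, 20]
  20 > parent 4 at index 2, swap → [15, 2, 20, -20, -8, -30, 4]
  20 > parent 15 at index 0, swap → [20, 2, 15, -20, -8, -30, 4]
insert -6:
  append -6 at index 7 → [20, 2, 15, -20, -8, -30, 4, -6]
  -6 > parent -20 at index 3, swap → [20, 2, 15, -6, -8, -30, 4, -20]
extract-max → returns 20:
  remove root 20; move last element -20 to root → [-20, 2, 15, -6, -8, -30, 4]
  -20 vs larger child 15 at index 2, swap → [15, 2, -20, -6, -8, -30, 4]
  -20 vs larger child 4 at index 6, swap → [15, 2, 4, -6, -8, -30, -20]
insert 28:
  append 28 at index 7 → [15, 2, 4, -6, -8, -30, -20, 28]
  28 > parent -6 at index 3, swap → [15, 2, 4, 28, -8, -30, -20, -6]
  28 > parent 2 at index 1, swap → [15, 28, 4, 2, -8, -30, -20, -6]
  28 > parent 15 at index 0, swap → [28, 15, 4, 2, -8, -30, -20, -6]
insert -26:
  append -26 at index 8 → [28, 15, 4, 2, -8, -30, -20, -6, -26] (no swap needed)
insert -9:
  append -9 at index 9 → [28, 15, 4, 2, -8, -30, -20, -6, -26, -9] (no swap needed)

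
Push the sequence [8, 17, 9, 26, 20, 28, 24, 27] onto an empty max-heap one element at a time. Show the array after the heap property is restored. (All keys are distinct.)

[28, 27, 26, 20, 17, 9, 24, 8]

Insert 8:
  append 8 at index 0 → [8] (no swap needed)
Insert 17:
  append 17 at index 1 → [8, 17]
  17 > parent 8 at index 0, swap → [17, 8]
Insert 9:
  append 9 at index 2 → [17, 8, 9] (no swap needed)
Insert 26:
  append 26 at index 3 → [17, 8, 9, 26]
  26 > parent 8 at index 1, swap → [17, 26, 9, 8]
  26 > parent 17 at index 0, swap → [26, 17, 9, 8]
Insert 20:
  append 20 at index 4 → [26, 17, 9, 8, 20]
  20 > parent 17 at index 1, swap → [26, 20, 9, 8, 17]
Insert 28:
  append 28 at index 5 → [26, 20, 9, 8, 17, 28]
  28 > parent 9 at index 2, swap → [26, 20, 28, 8, 17, 9]
  28 > parent 26 at index 0, swap → [28, 20, 26, 8, 17, 9]
Insert 24:
  append 24 at index 6 → [28, 20, 26, 8, 17, 9, 24] (no swap needed)
Insert 27:
  append 27 at index 7 → [28, 20, 26, 8, 17, 9, 24, 27]
  27 > parent 8 at index 3, swap → [28, 20, 26, 27, 17, 9, 24, 8]
  27 > parent 20 at index 1, swap → [28, 27, 26, 20, 17, 9, 24, 8]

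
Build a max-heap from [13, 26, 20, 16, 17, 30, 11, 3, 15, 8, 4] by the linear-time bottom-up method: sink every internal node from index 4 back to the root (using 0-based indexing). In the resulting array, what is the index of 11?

6

sift down from index 4: already satisfies heap property
sift down from index 3: already satisfies heap property
sift down from index 2:
  20 vs larger child 30 at index 5, swap → [13, 26, 30, 16, 17, 20, 11, 3, 15, 8, 4]
sift down from index 1: already satisfies heap property
sift down from index 0:
  13 vs larger child 30 at index 2, swap → [30, 26, 13, 16, 17, 20, 11, 3, 15, 8, 4]
  13 vs larger child 20 at index 5, swap → [30, 26, 20, 16, 17, 13, 11, 3, 15, 8, 4]
resulting array: [30, 26, 20, 16, 17, 13, 11, 3, 15, 8, 4]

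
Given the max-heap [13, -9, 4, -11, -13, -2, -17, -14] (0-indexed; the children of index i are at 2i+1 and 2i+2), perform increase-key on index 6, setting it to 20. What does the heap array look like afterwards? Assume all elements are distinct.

set index 6 from -17 to 20 → [13, -9, 4, -11, -13, -2, 20, -14]
20 > parent 4 at index 2, swap → [13, -9, 20, -11, -13, -2, 4, -14]
20 > parent 13 at index 0, swap → [20, -9, 13, -11, -13, -2, 4, -14]

[20, -9, 13, -11, -13, -2, 4, -14]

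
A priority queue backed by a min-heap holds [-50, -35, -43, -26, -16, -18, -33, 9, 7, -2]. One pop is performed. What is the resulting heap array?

[-43, -35, -33, -26, -16, -18, -2, 9, 7]

remove root -50; move last element -2 to root → [-2, -35, -43, -26, -16, -18, -33, 9, 7]
-2 vs smaller child -43 at index 2, swap → [-43, -35, -2, -26, -16, -18, -33, 9, 7]
-2 vs smaller child -33 at index 6, swap → [-43, -35, -33, -26, -16, -18, -2, 9, 7]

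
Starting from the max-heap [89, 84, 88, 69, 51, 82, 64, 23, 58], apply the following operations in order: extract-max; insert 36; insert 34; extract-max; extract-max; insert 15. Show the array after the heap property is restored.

[82, 69, 64, 36, 51, 58, 34, 23, 15]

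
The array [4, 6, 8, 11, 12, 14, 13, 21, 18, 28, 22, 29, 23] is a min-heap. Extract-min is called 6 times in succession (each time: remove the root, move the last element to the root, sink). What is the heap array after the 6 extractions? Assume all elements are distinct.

[14, 18, 23, 21, 22, 28, 29]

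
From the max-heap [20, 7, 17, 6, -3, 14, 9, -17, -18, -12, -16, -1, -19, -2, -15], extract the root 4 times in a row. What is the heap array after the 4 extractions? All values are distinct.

[7, 6, -1, -17, -3, -15, -2, -19, -18, -12, -16]

extract-max #1 returns 20:
  remove root 20; move last element -15 to root → [-15, 7, 17, 6, -3, 14, 9, -17, -18, -12, -16, -1, -19, -2]
  -15 vs larger child 17 at index 2, swap → [17, 7, -15, 6, -3, 14, 9, -17, -18, -12, -16, -1, -19, -2]
  -15 vs larger child 14 at index 5, swap → [17, 7, 14, 6, -3, -15, 9, -17, -18, -12, -16, -1, -19, -2]
  -15 vs larger child -1 at index 11, swap → [17, 7, 14, 6, -3, -1, 9, -17, -18, -12, -16, -15, -19, -2]
extract-max #2 returns 17:
  remove root 17; move last element -2 to root → [-2, 7, 14, 6, -3, -1, 9, -17, -18, -12, -16, -15, -19]
  -2 vs larger child 14 at index 2, swap → [14, 7, -2, 6, -3, -1, 9, -17, -18, -12, -16, -15, -19]
  -2 vs larger child 9 at index 6, swap → [14, 7, 9, 6, -3, -1, -2, -17, -18, -12, -16, -15, -19]
extract-max #3 returns 14:
  remove root 14; move last element -19 to root → [-19, 7, 9, 6, -3, -1, -2, -17, -18, -12, -16, -15]
  -19 vs larger child 9 at index 2, swap → [9, 7, -19, 6, -3, -1, -2, -17, -18, -12, -16, -15]
  -19 vs larger child -1 at index 5, swap → [9, 7, -1, 6, -3, -19, -2, -17, -18, -12, -16, -15]
  -19 vs only child -15 at index 11, swap → [9, 7, -1, 6, -3, -15, -2, -17, -18, -12, -16, -19]
extract-max #4 returns 9:
  remove root 9; move last element -19 to root → [-19, 7, -1, 6, -3, -15, -2, -17, -18, -12, -16]
  -19 vs larger child 7 at index 1, swap → [7, -19, -1, 6, -3, -15, -2, -17, -18, -12, -16]
  -19 vs larger child 6 at index 3, swap → [7, 6, -1, -19, -3, -15, -2, -17, -18, -12, -16]
  -19 vs larger child -17 at index 7, swap → [7, 6, -1, -17, -3, -15, -2, -19, -18, -12, -16]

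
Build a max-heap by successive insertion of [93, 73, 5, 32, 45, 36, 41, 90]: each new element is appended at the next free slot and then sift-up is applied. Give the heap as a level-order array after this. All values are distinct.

[93, 90, 41, 73, 45, 5, 36, 32]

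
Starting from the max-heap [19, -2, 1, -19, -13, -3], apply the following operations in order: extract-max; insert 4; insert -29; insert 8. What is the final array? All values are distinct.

extract-max → returns 19:
  remove root 19; move last element -3 to root → [-3, -2, 1, -19, -13]
  -3 vs larger child 1 at index 2, swap → [1, -2, -3, -19, -13]
insert 4:
  append 4 at index 5 → [1, -2, -3, -19, -13, 4]
  4 > parent -3 at index 2, swap → [1, -2, 4, -19, -13, -3]
  4 > parent 1 at index 0, swap → [4, -2, 1, -19, -13, -3]
insert -29:
  append -29 at index 6 → [4, -2, 1, -19, -13, -3, -29] (no swap needed)
insert 8:
  append 8 at index 7 → [4, -2, 1, -19, -13, -3, -29, 8]
  8 > parent -19 at index 3, swap → [4, -2, 1, 8, -13, -3, -29, -19]
  8 > parent -2 at index 1, swap → [4, 8, 1, -2, -13, -3, -29, -19]
  8 > parent 4 at index 0, swap → [8, 4, 1, -2, -13, -3, -29, -19]

[8, 4, 1, -2, -13, -3, -29, -19]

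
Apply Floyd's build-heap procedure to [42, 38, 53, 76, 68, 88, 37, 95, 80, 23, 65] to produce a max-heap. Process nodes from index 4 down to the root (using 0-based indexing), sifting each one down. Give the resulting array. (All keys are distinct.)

sift down from index 4: already satisfies heap property
sift down from index 3:
  76 vs larger child 95 at index 7, swap → [42, 38, 53, 95, 68, 88, 37, 76, 80, 23, 65]
sift down from index 2:
  53 vs larger child 88 at index 5, swap → [42, 38, 88, 95, 68, 53, 37, 76, 80, 23, 65]
sift down from index 1:
  38 vs larger child 95 at index 3, swap → [42, 95, 88, 38, 68, 53, 37, 76, 80, 23, 65]
  38 vs larger child 80 at index 8, swap → [42, 95, 88, 80, 68, 53, 37, 76, 38, 23, 65]
sift down from index 0:
  42 vs larger child 95 at index 1, swap → [95, 42, 88, 80, 68, 53, 37, 76, 38, 23, 65]
  42 vs larger child 80 at index 3, swap → [95, 80, 88, 42, 68, 53, 37, 76, 38, 23, 65]
  42 vs larger child 76 at index 7, swap → [95, 80, 88, 76, 68, 53, 37, 42, 38, 23, 65]

[95, 80, 88, 76, 68, 53, 37, 42, 38, 23, 65]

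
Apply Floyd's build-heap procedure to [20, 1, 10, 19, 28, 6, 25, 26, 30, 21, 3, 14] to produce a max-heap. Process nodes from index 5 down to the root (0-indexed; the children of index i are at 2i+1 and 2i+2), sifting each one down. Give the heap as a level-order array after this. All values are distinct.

sift down from index 5:
  6 vs only child 14 at index 11, swap → [20, 1, 10, 19, 28, 14, 25, 26, 30, 21, 3, 6]
sift down from index 4: already satisfies heap property
sift down from index 3:
  19 vs larger child 30 at index 8, swap → [20, 1, 10, 30, 28, 14, 25, 26, 19, 21, 3, 6]
sift down from index 2:
  10 vs larger child 25 at index 6, swap → [20, 1, 25, 30, 28, 14, 10, 26, 19, 21, 3, 6]
sift down from index 1:
  1 vs larger child 30 at index 3, swap → [20, 30, 25, 1, 28, 14, 10, 26, 19, 21, 3, 6]
  1 vs larger child 26 at index 7, swap → [20, 30, 25, 26, 28, 14, 10, 1, 19, 21, 3, 6]
sift down from index 0:
  20 vs larger child 30 at index 1, swap → [30, 20, 25, 26, 28, 14, 10, 1, 19, 21, 3, 6]
  20 vs larger child 28 at index 4, swap → [30, 28, 25, 26, 20, 14, 10, 1, 19, 21, 3, 6]
  20 vs larger child 21 at index 9, swap → [30, 28, 25, 26, 21, 14, 10, 1, 19, 20, 3, 6]

[30, 28, 25, 26, 21, 14, 10, 1, 19, 20, 3, 6]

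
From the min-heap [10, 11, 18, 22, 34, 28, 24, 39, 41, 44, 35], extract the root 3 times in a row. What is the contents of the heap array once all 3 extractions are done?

extract-min #1 returns 10:
  remove root 10; move last element 35 to root → [35, 11, 18, 22, 34, 28, 24, 39, 41, 44]
  35 vs smaller child 11 at index 1, swap → [11, 35, 18, 22, 34, 28, 24, 39, 41, 44]
  35 vs smaller child 22 at index 3, swap → [11, 22, 18, 35, 34, 28, 24, 39, 41, 44]
extract-min #2 returns 11:
  remove root 11; move last element 44 to root → [44, 22, 18, 35, 34, 28, 24, 39, 41]
  44 vs smaller child 18 at index 2, swap → [18, 22, 44, 35, 34, 28, 24, 39, 41]
  44 vs smaller child 24 at index 6, swap → [18, 22, 24, 35, 34, 28, 44, 39, 41]
extract-min #3 returns 18:
  remove root 18; move last element 41 to root → [41, 22, 24, 35, 34, 28, 44, 39]
  41 vs smaller child 22 at index 1, swap → [22, 41, 24, 35, 34, 28, 44, 39]
  41 vs smaller child 34 at index 4, swap → [22, 34, 24, 35, 41, 28, 44, 39]

[22, 34, 24, 35, 41, 28, 44, 39]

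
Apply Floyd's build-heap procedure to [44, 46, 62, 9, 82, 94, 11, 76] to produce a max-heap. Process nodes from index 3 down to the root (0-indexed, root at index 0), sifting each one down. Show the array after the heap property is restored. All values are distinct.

[94, 82, 62, 76, 46, 44, 11, 9]

sift down from index 3:
  9 vs only child 76 at index 7, swap → [44, 46, 62, 76, 82, 94, 11, 9]
sift down from index 2:
  62 vs larger child 94 at index 5, swap → [44, 46, 94, 76, 82, 62, 11, 9]
sift down from index 1:
  46 vs larger child 82 at index 4, swap → [44, 82, 94, 76, 46, 62, 11, 9]
sift down from index 0:
  44 vs larger child 94 at index 2, swap → [94, 82, 44, 76, 46, 62, 11, 9]
  44 vs larger child 62 at index 5, swap → [94, 82, 62, 76, 46, 44, 11, 9]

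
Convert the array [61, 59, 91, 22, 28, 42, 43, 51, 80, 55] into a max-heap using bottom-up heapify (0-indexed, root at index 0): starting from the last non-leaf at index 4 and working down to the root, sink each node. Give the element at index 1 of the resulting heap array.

sift down from index 4:
  28 vs only child 55 at index 9, swap → [61, 59, 91, 22, 55, 42, 43, 51, 80, 28]
sift down from index 3:
  22 vs larger child 80 at index 8, swap → [61, 59, 91, 80, 55, 42, 43, 51, 22, 28]
sift down from index 2: already satisfies heap property
sift down from index 1:
  59 vs larger child 80 at index 3, swap → [61, 80, 91, 59, 55, 42, 43, 51, 22, 28]
sift down from index 0:
  61 vs larger child 91 at index 2, swap → [91, 80, 61, 59, 55, 42, 43, 51, 22, 28]
resulting array: [91, 80, 61, 59, 55, 42, 43, 51, 22, 28]

80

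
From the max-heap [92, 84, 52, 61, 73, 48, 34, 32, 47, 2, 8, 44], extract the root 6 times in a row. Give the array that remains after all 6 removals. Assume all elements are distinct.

[47, 44, 34, 32, 2, 8]

extract-max #1 returns 92:
  remove root 92; move last element 44 to root → [44, 84, 52, 61, 73, 48, 34, 32, 47, 2, 8]
  44 vs larger child 84 at index 1, swap → [84, 44, 52, 61, 73, 48, 34, 32, 47, 2, 8]
  44 vs larger child 73 at index 4, swap → [84, 73, 52, 61, 44, 48, 34, 32, 47, 2, 8]
extract-max #2 returns 84:
  remove root 84; move last element 8 to root → [8, 73, 52, 61, 44, 48, 34, 32, 47, 2]
  8 vs larger child 73 at index 1, swap → [73, 8, 52, 61, 44, 48, 34, 32, 47, 2]
  8 vs larger child 61 at index 3, swap → [73, 61, 52, 8, 44, 48, 34, 32, 47, 2]
  8 vs larger child 47 at index 8, swap → [73, 61, 52, 47, 44, 48, 34, 32, 8, 2]
extract-max #3 returns 73:
  remove root 73; move last element 2 to root → [2, 61, 52, 47, 44, 48, 34, 32, 8]
  2 vs larger child 61 at index 1, swap → [61, 2, 52, 47, 44, 48, 34, 32, 8]
  2 vs larger child 47 at index 3, swap → [61, 47, 52, 2, 44, 48, 34, 32, 8]
  2 vs larger child 32 at index 7, swap → [61, 47, 52, 32, 44, 48, 34, 2, 8]
extract-max #4 returns 61:
  remove root 61; move last element 8 to root → [8, 47, 52, 32, 44, 48, 34, 2]
  8 vs larger child 52 at index 2, swap → [52, 47, 8, 32, 44, 48, 34, 2]
  8 vs larger child 48 at index 5, swap → [52, 47, 48, 32, 44, 8, 34, 2]
extract-max #5 returns 52:
  remove root 52; move last element 2 to root → [2, 47, 48, 32, 44, 8, 34]
  2 vs larger child 48 at index 2, swap → [48, 47, 2, 32, 44, 8, 34]
  2 vs larger child 34 at index 6, swap → [48, 47, 34, 32, 44, 8, 2]
extract-max #6 returns 48:
  remove root 48; move last element 2 to root → [2, 47, 34, 32, 44, 8]
  2 vs larger child 47 at index 1, swap → [47, 2, 34, 32, 44, 8]
  2 vs larger child 44 at index 4, swap → [47, 44, 34, 32, 2, 8]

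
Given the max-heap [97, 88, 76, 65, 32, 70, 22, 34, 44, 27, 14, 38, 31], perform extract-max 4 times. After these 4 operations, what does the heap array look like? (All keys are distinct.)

extract-max #1 returns 97:
  remove root 97; move last element 31 to root → [31, 88, 76, 65, 32, 70, 22, 34, 44, 27, 14, 38]
  31 vs larger child 88 at index 1, swap → [88, 31, 76, 65, 32, 70, 22, 34, 44, 27, 14, 38]
  31 vs larger child 65 at index 3, swap → [88, 65, 76, 31, 32, 70, 22, 34, 44, 27, 14, 38]
  31 vs larger child 44 at index 8, swap → [88, 65, 76, 44, 32, 70, 22, 34, 31, 27, 14, 38]
extract-max #2 returns 88:
  remove root 88; move last element 38 to root → [38, 65, 76, 44, 32, 70, 22, 34, 31, 27, 14]
  38 vs larger child 76 at index 2, swap → [76, 65, 38, 44, 32, 70, 22, 34, 31, 27, 14]
  38 vs larger child 70 at index 5, swap → [76, 65, 70, 44, 32, 38, 22, 34, 31, 27, 14]
extract-max #3 returns 76:
  remove root 76; move last element 14 to root → [14, 65, 70, 44, 32, 38, 22, 34, 31, 27]
  14 vs larger child 70 at index 2, swap → [70, 65, 14, 44, 32, 38, 22, 34, 31, 27]
  14 vs larger child 38 at index 5, swap → [70, 65, 38, 44, 32, 14, 22, 34, 31, 27]
extract-max #4 returns 70:
  remove root 70; move last element 27 to root → [27, 65, 38, 44, 32, 14, 22, 34, 31]
  27 vs larger child 65 at index 1, swap → [65, 27, 38, 44, 32, 14, 22, 34, 31]
  27 vs larger child 44 at index 3, swap → [65, 44, 38, 27, 32, 14, 22, 34, 31]
  27 vs larger child 34 at index 7, swap → [65, 44, 38, 34, 32, 14, 22, 27, 31]

[65, 44, 38, 34, 32, 14, 22, 27, 31]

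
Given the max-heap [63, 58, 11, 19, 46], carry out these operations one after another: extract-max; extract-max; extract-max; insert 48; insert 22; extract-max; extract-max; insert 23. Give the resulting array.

extract-max → returns 63:
  remove root 63; move last element 46 to root → [46, 58, 11, 19]
  46 vs larger child 58 at index 1, swap → [58, 46, 11, 19]
extract-max → returns 58:
  remove root 58; move last element 19 to root → [19, 46, 11]
  19 vs larger child 46 at index 1, swap → [46, 19, 11]
extract-max → returns 46:
  remove root 46; move last element 11 to root → [11, 19]
  11 vs only child 19 at index 1, swap → [19, 11]
insert 48:
  append 48 at index 2 → [19, 11, 48]
  48 > parent 19 at index 0, swap → [48, 11, 19]
insert 22:
  append 22 at index 3 → [48, 11, 19, 22]
  22 > parent 11 at index 1, swap → [48, 22, 19, 11]
extract-max → returns 48:
  remove root 48; move last element 11 to root → [11, 22, 19]
  11 vs larger child 22 at index 1, swap → [22, 11, 19]
extract-max → returns 22:
  remove root 22; move last element 19 to root → [19, 11] (no swap needed)
insert 23:
  append 23 at index 2 → [19, 11, 23]
  23 > parent 19 at index 0, swap → [23, 11, 19]

[23, 11, 19]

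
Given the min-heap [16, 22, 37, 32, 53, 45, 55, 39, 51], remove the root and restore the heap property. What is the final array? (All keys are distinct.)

remove root 16; move last element 51 to root → [51, 22, 37, 32, 53, 45, 55, 39]
51 vs smaller child 22 at index 1, swap → [22, 51, 37, 32, 53, 45, 55, 39]
51 vs smaller child 32 at index 3, swap → [22, 32, 37, 51, 53, 45, 55, 39]
51 vs only child 39 at index 7, swap → [22, 32, 37, 39, 53, 45, 55, 51]

[22, 32, 37, 39, 53, 45, 55, 51]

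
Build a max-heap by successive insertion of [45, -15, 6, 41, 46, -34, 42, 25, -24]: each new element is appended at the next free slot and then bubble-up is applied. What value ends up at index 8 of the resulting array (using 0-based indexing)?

-24

Insert 45:
  append 45 at index 0 → [45] (no swap needed)
Insert -15:
  append -15 at index 1 → [45, -15] (no swap needed)
Insert 6:
  append 6 at index 2 → [45, -15, 6] (no swap needed)
Insert 41:
  append 41 at index 3 → [45, -15, 6, 41]
  41 > parent -15 at index 1, swap → [45, 41, 6, -15]
Insert 46:
  append 46 at index 4 → [45, 41, 6, -15, 46]
  46 > parent 41 at index 1, swap → [45, 46, 6, -15, 41]
  46 > parent 45 at index 0, swap → [46, 45, 6, -15, 41]
Insert -34:
  append -34 at index 5 → [46, 45, 6, -15, 41, -34] (no swap needed)
Insert 42:
  append 42 at index 6 → [46, 45, 6, -15, 41, -34, 42]
  42 > parent 6 at index 2, swap → [46, 45, 42, -15, 41, -34, 6]
Insert 25:
  append 25 at index 7 → [46, 45, 42, -15, 41, -34, 6, 25]
  25 > parent -15 at index 3, swap → [46, 45, 42, 25, 41, -34, 6, -15]
Insert -24:
  append -24 at index 8 → [46, 45, 42, 25, 41, -34, 6, -15, -24] (no swap needed)
resulting array: [46, 45, 42, 25, 41, -34, 6, -15, -24]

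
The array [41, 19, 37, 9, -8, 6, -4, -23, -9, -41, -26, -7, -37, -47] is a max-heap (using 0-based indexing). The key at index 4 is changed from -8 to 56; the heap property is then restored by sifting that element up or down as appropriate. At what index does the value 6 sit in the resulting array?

5

set index 4 from -8 to 56 → [41, 19, 37, 9, 56, 6, -4, -23, -9, -41, -26, -7, -37, -47]
56 > parent 19 at index 1, swap → [41, 56, 37, 9, 19, 6, -4, -23, -9, -41, -26, -7, -37, -47]
56 > parent 41 at index 0, swap → [56, 41, 37, 9, 19, 6, -4, -23, -9, -41, -26, -7, -37, -47]
resulting array: [56, 41, 37, 9, 19, 6, -4, -23, -9, -41, -26, -7, -37, -47]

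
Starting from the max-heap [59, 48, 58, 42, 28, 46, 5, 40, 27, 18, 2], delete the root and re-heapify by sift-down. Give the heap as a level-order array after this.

[58, 48, 46, 42, 28, 2, 5, 40, 27, 18]

remove root 59; move last element 2 to root → [2, 48, 58, 42, 28, 46, 5, 40, 27, 18]
2 vs larger child 58 at index 2, swap → [58, 48, 2, 42, 28, 46, 5, 40, 27, 18]
2 vs larger child 46 at index 5, swap → [58, 48, 46, 42, 28, 2, 5, 40, 27, 18]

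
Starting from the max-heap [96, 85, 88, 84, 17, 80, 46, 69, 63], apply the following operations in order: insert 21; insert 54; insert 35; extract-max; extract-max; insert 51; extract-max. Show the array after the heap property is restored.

insert 21:
  append 21 at index 9 → [96, 85, 88, 84, 17, 80, 46, 69, 63, 21]
  21 > parent 17 at index 4, swap → [96, 85, 88, 84, 21, 80, 46, 69, 63, 17]
insert 54:
  append 54 at index 10 → [96, 85, 88, 84, 21, 80, 46, 69, 63, 17, 54]
  54 > parent 21 at index 4, swap → [96, 85, 88, 84, 54, 80, 46, 69, 63, 17, 21]
insert 35:
  append 35 at index 11 → [96, 85, 88, 84, 54, 80, 46, 69, 63, 17, 21, 35] (no swap needed)
extract-max → returns 96:
  remove root 96; move last element 35 to root → [35, 85, 88, 84, 54, 80, 46, 69, 63, 17, 21]
  35 vs larger child 88 at index 2, swap → [88, 85, 35, 84, 54, 80, 46, 69, 63, 17, 21]
  35 vs larger child 80 at index 5, swap → [88, 85, 80, 84, 54, 35, 46, 69, 63, 17, 21]
extract-max → returns 88:
  remove root 88; move last element 21 to root → [21, 85, 80, 84, 54, 35, 46, 69, 63, 17]
  21 vs larger child 85 at index 1, swap → [85, 21, 80, 84, 54, 35, 46, 69, 63, 17]
  21 vs larger child 84 at index 3, swap → [85, 84, 80, 21, 54, 35, 46, 69, 63, 17]
  21 vs larger child 69 at index 7, swap → [85, 84, 80, 69, 54, 35, 46, 21, 63, 17]
insert 51:
  append 51 at index 10 → [85, 84, 80, 69, 54, 35, 46, 21, 63, 17, 51] (no swap needed)
extract-max → returns 85:
  remove root 85; move last element 51 to root → [51, 84, 80, 69, 54, 35, 46, 21, 63, 17]
  51 vs larger child 84 at index 1, swap → [84, 51, 80, 69, 54, 35, 46, 21, 63, 17]
  51 vs larger child 69 at index 3, swap → [84, 69, 80, 51, 54, 35, 46, 21, 63, 17]
  51 vs larger child 63 at index 8, swap → [84, 69, 80, 63, 54, 35, 46, 21, 51, 17]

[84, 69, 80, 63, 54, 35, 46, 21, 51, 17]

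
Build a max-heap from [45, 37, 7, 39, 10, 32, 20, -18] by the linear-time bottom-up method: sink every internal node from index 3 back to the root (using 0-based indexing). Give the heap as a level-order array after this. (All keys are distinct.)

sift down from index 3: already satisfies heap property
sift down from index 2:
  7 vs larger child 32 at index 5, swap → [45, 37, 32, 39, 10, 7, 20, -18]
sift down from index 1:
  37 vs larger child 39 at index 3, swap → [45, 39, 32, 37, 10, 7, 20, -18]
sift down from index 0: already satisfies heap property

[45, 39, 32, 37, 10, 7, 20, -18]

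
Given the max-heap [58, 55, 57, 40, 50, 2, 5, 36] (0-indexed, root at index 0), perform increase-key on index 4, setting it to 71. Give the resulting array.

[71, 58, 57, 40, 55, 2, 5, 36]

set index 4 from 50 to 71 → [58, 55, 57, 40, 71, 2, 5, 36]
71 > parent 55 at index 1, swap → [58, 71, 57, 40, 55, 2, 5, 36]
71 > parent 58 at index 0, swap → [71, 58, 57, 40, 55, 2, 5, 36]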